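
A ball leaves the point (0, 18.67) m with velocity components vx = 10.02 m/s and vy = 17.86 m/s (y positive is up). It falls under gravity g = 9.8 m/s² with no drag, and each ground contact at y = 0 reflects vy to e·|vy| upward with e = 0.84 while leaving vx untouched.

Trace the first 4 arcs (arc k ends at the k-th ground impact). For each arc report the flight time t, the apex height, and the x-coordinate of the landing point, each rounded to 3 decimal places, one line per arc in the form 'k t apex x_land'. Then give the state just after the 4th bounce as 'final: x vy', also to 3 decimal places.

1 4.493 34.944 45.019
2 4.486 24.657 89.973
3 3.769 17.398 127.735
4 3.166 12.276 159.454
final: 159.454 13.030

Arc 1: start y=18.670, vy=17.860 → t=4.493, apex=34.944, x_land=45.019, impact vy=-26.171
  bounce: vy ← 0.84·26.171 = 21.983
Arc 2: start y=0.000, vy=21.983 → t=4.486, apex=24.657, x_land=89.973, impact vy=-21.983
  bounce: vy ← 0.84·21.983 = 18.466
Arc 3: start y=0.000, vy=18.466 → t=3.769, apex=17.398, x_land=127.735, impact vy=-18.466
  bounce: vy ← 0.84·18.466 = 15.512
Arc 4: start y=0.000, vy=15.512 → t=3.166, apex=12.276, x_land=159.454, impact vy=-15.512
  bounce: vy ← 0.84·15.512 = 13.030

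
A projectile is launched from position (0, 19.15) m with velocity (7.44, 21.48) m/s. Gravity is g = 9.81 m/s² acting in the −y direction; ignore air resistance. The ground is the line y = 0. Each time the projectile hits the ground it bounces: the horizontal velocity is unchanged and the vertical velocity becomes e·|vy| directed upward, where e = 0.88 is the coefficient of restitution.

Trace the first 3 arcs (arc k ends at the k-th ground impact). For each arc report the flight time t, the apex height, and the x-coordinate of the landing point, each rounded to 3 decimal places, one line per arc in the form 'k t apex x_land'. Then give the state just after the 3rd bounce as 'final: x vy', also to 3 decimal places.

1 5.139 42.666 38.234
2 5.191 33.041 76.853
3 4.568 25.587 110.839
final: 110.839 19.717

Arc 1: start y=19.150, vy=21.480 → t=5.139, apex=42.666, x_land=38.234, impact vy=-28.933
  bounce: vy ← 0.88·28.933 = 25.461
Arc 2: start y=0.000, vy=25.461 → t=5.191, apex=33.041, x_land=76.853, impact vy=-25.461
  bounce: vy ← 0.88·25.461 = 22.406
Arc 3: start y=0.000, vy=22.406 → t=4.568, apex=25.587, x_land=110.839, impact vy=-22.406
  bounce: vy ← 0.88·22.406 = 19.717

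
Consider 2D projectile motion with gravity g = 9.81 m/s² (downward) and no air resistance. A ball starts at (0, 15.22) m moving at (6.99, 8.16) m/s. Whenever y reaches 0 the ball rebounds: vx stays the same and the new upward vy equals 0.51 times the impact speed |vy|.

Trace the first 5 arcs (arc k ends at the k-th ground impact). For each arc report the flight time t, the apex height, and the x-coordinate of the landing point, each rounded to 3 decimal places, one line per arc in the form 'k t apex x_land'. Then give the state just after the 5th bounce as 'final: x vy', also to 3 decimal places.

Arc 1: start y=15.220, vy=8.160 → t=2.780, apex=18.614, x_land=19.431, impact vy=-19.110
  bounce: vy ← 0.51·19.110 = 9.746
Arc 2: start y=0.000, vy=9.746 → t=1.987, apex=4.841, x_land=33.320, impact vy=-9.746
  bounce: vy ← 0.51·9.746 = 4.971
Arc 3: start y=0.000, vy=4.971 → t=1.013, apex=1.259, x_land=40.404, impact vy=-4.971
  bounce: vy ← 0.51·4.971 = 2.535
Arc 4: start y=0.000, vy=2.535 → t=0.517, apex=0.328, x_land=44.016, impact vy=-2.535
  bounce: vy ← 0.51·2.535 = 1.293
Arc 5: start y=0.000, vy=1.293 → t=0.264, apex=0.085, x_land=45.859, impact vy=-1.293
  bounce: vy ← 0.51·1.293 = 0.659

1 2.780 18.614 19.431
2 1.987 4.841 33.320
3 1.013 1.259 40.404
4 0.517 0.328 44.016
5 0.264 0.085 45.859
final: 45.859 0.659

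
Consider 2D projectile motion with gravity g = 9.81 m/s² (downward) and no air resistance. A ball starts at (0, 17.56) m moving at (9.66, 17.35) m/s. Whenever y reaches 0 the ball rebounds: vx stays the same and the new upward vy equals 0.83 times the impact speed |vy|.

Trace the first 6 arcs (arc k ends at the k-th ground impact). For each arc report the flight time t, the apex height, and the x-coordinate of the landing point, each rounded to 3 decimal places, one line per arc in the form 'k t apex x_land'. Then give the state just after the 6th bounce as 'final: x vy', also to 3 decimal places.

1 4.359 32.903 42.104
2 4.299 22.667 83.636
3 3.568 15.615 118.107
4 2.962 10.757 146.718
5 2.458 7.411 170.466
6 2.040 5.105 190.176
final: 190.176 8.307

Arc 1: start y=17.560, vy=17.350 → t=4.359, apex=32.903, x_land=42.104, impact vy=-25.408
  bounce: vy ← 0.83·25.408 = 21.088
Arc 2: start y=0.000, vy=21.088 → t=4.299, apex=22.667, x_land=83.636, impact vy=-21.088
  bounce: vy ← 0.83·21.088 = 17.503
Arc 3: start y=0.000, vy=17.503 → t=3.568, apex=15.615, x_land=118.107, impact vy=-17.503
  bounce: vy ← 0.83·17.503 = 14.528
Arc 4: start y=0.000, vy=14.528 → t=2.962, apex=10.757, x_land=146.718, impact vy=-14.528
  bounce: vy ← 0.83·14.528 = 12.058
Arc 5: start y=0.000, vy=12.058 → t=2.458, apex=7.411, x_land=170.466, impact vy=-12.058
  bounce: vy ← 0.83·12.058 = 10.008
Arc 6: start y=0.000, vy=10.008 → t=2.040, apex=5.105, x_land=190.176, impact vy=-10.008
  bounce: vy ← 0.83·10.008 = 8.307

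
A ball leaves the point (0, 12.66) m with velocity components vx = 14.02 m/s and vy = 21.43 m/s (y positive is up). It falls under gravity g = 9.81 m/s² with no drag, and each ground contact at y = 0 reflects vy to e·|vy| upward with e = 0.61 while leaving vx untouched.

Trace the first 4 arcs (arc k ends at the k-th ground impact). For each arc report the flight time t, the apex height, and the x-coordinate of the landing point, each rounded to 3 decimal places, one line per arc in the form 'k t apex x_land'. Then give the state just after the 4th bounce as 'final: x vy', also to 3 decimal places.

1 4.896 36.067 68.644
2 3.308 13.421 115.026
3 2.018 4.994 143.318
4 1.231 1.858 160.577
final: 160.577 3.683

Arc 1: start y=12.660, vy=21.430 → t=4.896, apex=36.067, x_land=68.644, impact vy=-26.601
  bounce: vy ← 0.61·26.601 = 16.227
Arc 2: start y=0.000, vy=16.227 → t=3.308, apex=13.421, x_land=115.026, impact vy=-16.227
  bounce: vy ← 0.61·16.227 = 9.898
Arc 3: start y=0.000, vy=9.898 → t=2.018, apex=4.994, x_land=143.318, impact vy=-9.898
  bounce: vy ← 0.61·9.898 = 6.038
Arc 4: start y=0.000, vy=6.038 → t=1.231, apex=1.858, x_land=160.577, impact vy=-6.038
  bounce: vy ← 0.61·6.038 = 3.683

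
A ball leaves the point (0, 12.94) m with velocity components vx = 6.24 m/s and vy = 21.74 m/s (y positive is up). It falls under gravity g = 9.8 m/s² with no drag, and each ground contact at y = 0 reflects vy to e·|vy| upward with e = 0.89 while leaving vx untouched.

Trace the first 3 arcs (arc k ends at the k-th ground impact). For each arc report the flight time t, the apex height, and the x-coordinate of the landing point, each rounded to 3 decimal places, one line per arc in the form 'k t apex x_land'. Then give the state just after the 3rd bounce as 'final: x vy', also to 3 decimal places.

1 4.968 37.054 31.002
2 4.895 29.350 61.546
3 4.356 23.248 88.730
final: 88.730 18.998

Arc 1: start y=12.940, vy=21.740 → t=4.968, apex=37.054, x_land=31.002, impact vy=-26.949
  bounce: vy ← 0.89·26.949 = 23.985
Arc 2: start y=0.000, vy=23.985 → t=4.895, apex=29.350, x_land=61.546, impact vy=-23.985
  bounce: vy ← 0.89·23.985 = 21.346
Arc 3: start y=0.000, vy=21.346 → t=4.356, apex=23.248, x_land=88.730, impact vy=-21.346
  bounce: vy ← 0.89·21.346 = 18.998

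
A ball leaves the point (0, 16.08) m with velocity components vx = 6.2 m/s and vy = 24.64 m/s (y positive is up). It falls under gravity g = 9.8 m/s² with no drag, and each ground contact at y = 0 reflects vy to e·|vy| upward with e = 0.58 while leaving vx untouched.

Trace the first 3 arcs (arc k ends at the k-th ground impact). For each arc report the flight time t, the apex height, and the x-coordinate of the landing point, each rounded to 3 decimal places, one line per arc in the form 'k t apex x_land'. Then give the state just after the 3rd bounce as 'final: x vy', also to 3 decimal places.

Arc 1: start y=16.080, vy=24.640 → t=5.613, apex=47.056, x_land=34.802, impact vy=-30.369
  bounce: vy ← 0.58·30.369 = 17.614
Arc 2: start y=0.000, vy=17.614 → t=3.595, apex=15.830, x_land=57.089, impact vy=-17.614
  bounce: vy ← 0.58·17.614 = 10.216
Arc 3: start y=0.000, vy=10.216 → t=2.085, apex=5.325, x_land=70.016, impact vy=-10.216
  bounce: vy ← 0.58·10.216 = 5.925

1 5.613 47.056 34.802
2 3.595 15.830 57.089
3 2.085 5.325 70.016
final: 70.016 5.925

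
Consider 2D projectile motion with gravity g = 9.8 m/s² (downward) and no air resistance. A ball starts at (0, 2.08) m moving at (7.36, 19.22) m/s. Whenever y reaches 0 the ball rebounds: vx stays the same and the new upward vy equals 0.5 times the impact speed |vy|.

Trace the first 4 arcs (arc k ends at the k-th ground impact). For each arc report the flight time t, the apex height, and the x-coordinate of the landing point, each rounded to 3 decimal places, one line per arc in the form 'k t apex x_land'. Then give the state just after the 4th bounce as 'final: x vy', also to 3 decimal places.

1 4.028 20.927 29.645
2 2.067 5.232 44.855
3 1.033 1.308 52.460
4 0.517 0.327 56.263
final: 56.263 1.266

Arc 1: start y=2.080, vy=19.220 → t=4.028, apex=20.927, x_land=29.645, impact vy=-20.253
  bounce: vy ← 0.5·20.253 = 10.126
Arc 2: start y=0.000, vy=10.126 → t=2.067, apex=5.232, x_land=44.855, impact vy=-10.126
  bounce: vy ← 0.5·10.126 = 5.063
Arc 3: start y=0.000, vy=5.063 → t=1.033, apex=1.308, x_land=52.460, impact vy=-5.063
  bounce: vy ← 0.5·5.063 = 2.532
Arc 4: start y=0.000, vy=2.532 → t=0.517, apex=0.327, x_land=56.263, impact vy=-2.532
  bounce: vy ← 0.5·2.532 = 1.266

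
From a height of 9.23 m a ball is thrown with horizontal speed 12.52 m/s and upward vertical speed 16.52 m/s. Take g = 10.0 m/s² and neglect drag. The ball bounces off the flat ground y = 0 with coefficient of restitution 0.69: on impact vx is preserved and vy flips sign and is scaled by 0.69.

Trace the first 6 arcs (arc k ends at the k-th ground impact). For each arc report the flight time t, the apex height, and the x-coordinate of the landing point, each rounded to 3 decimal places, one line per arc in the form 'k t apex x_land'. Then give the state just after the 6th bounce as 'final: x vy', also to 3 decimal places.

Arc 1: start y=9.230, vy=16.520 → t=3.791, apex=22.876, x_land=47.463, impact vy=-21.389
  bounce: vy ← 0.69·21.389 = 14.759
Arc 2: start y=0.000, vy=14.759 → t=2.952, apex=10.891, x_land=84.419, impact vy=-14.759
  bounce: vy ← 0.69·14.759 = 10.184
Arc 3: start y=0.000, vy=10.184 → t=2.037, apex=5.185, x_land=109.918, impact vy=-10.184
  bounce: vy ← 0.69·10.184 = 7.027
Arc 4: start y=0.000, vy=7.027 → t=1.405, apex=2.469, x_land=127.513, impact vy=-7.027
  bounce: vy ← 0.69·7.027 = 4.848
Arc 5: start y=0.000, vy=4.848 → t=0.970, apex=1.175, x_land=139.653, impact vy=-4.848
  bounce: vy ← 0.69·4.848 = 3.345
Arc 6: start y=0.000, vy=3.345 → t=0.669, apex=0.560, x_land=148.030, impact vy=-3.345
  bounce: vy ← 0.69·3.345 = 2.308

1 3.791 22.876 47.463
2 2.952 10.891 84.419
3 2.037 5.185 109.918
4 1.405 2.469 127.513
5 0.970 1.175 139.653
6 0.669 0.560 148.030
final: 148.030 2.308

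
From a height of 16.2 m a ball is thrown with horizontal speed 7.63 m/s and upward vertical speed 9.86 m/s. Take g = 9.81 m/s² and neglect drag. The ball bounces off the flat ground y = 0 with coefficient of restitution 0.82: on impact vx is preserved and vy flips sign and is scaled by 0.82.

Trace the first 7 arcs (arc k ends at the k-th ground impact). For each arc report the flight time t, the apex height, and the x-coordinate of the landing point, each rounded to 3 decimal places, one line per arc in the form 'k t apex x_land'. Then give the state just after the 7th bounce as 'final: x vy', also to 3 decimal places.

1 3.082 21.155 23.515
2 3.406 14.225 49.502
3 2.793 9.565 70.811
4 2.290 6.431 88.285
5 1.878 4.324 102.613
6 1.540 2.908 114.362
7 1.263 1.955 123.997
final: 123.997 5.079

Arc 1: start y=16.200, vy=9.860 → t=3.082, apex=21.155, x_land=23.515, impact vy=-20.373
  bounce: vy ← 0.82·20.373 = 16.706
Arc 2: start y=0.000, vy=16.706 → t=3.406, apex=14.225, x_land=49.502, impact vy=-16.706
  bounce: vy ← 0.82·16.706 = 13.699
Arc 3: start y=0.000, vy=13.699 → t=2.793, apex=9.565, x_land=70.811, impact vy=-13.699
  bounce: vy ← 0.82·13.699 = 11.233
Arc 4: start y=0.000, vy=11.233 → t=2.290, apex=6.431, x_land=88.285, impact vy=-11.233
  bounce: vy ← 0.82·11.233 = 9.211
Arc 5: start y=0.000, vy=9.211 → t=1.878, apex=4.324, x_land=102.613, impact vy=-9.211
  bounce: vy ← 0.82·9.211 = 7.553
Arc 6: start y=0.000, vy=7.553 → t=1.540, apex=2.908, x_land=114.362, impact vy=-7.553
  bounce: vy ← 0.82·7.553 = 6.194
Arc 7: start y=0.000, vy=6.194 → t=1.263, apex=1.955, x_land=123.997, impact vy=-6.194
  bounce: vy ← 0.82·6.194 = 5.079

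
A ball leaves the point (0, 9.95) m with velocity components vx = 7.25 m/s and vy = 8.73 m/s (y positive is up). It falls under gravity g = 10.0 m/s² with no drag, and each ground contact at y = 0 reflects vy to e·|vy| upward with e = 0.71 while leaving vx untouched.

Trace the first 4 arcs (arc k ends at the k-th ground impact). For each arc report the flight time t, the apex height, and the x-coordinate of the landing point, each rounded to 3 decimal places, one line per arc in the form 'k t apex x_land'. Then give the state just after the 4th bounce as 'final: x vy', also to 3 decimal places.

Arc 1: start y=9.950, vy=8.730 → t=2.532, apex=13.761, x_land=18.357, impact vy=-16.590
  bounce: vy ← 0.71·16.590 = 11.779
Arc 2: start y=0.000, vy=11.779 → t=2.356, apex=6.937, x_land=35.436, impact vy=-11.779
  bounce: vy ← 0.71·11.779 = 8.363
Arc 3: start y=0.000, vy=8.363 → t=1.673, apex=3.497, x_land=47.562, impact vy=-8.363
  bounce: vy ← 0.71·8.363 = 5.938
Arc 4: start y=0.000, vy=5.938 → t=1.188, apex=1.763, x_land=56.171, impact vy=-5.938
  bounce: vy ← 0.71·5.938 = 4.216

1 2.532 13.761 18.357
2 2.356 6.937 35.436
3 1.673 3.497 47.562
4 1.188 1.763 56.171
final: 56.171 4.216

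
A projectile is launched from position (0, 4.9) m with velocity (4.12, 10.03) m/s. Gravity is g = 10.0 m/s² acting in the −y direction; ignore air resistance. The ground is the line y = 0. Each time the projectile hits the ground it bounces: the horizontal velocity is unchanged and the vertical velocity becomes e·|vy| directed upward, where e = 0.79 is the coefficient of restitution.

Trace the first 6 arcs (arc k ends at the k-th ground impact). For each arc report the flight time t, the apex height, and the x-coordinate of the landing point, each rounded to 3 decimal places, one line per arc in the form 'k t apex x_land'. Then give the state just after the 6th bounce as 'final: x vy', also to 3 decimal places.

Arc 1: start y=4.900, vy=10.030 → t=2.412, apex=9.930, x_land=9.939, impact vy=-14.093
  bounce: vy ← 0.79·14.093 = 11.133
Arc 2: start y=0.000, vy=11.133 → t=2.227, apex=6.197, x_land=19.112, impact vy=-11.133
  bounce: vy ← 0.79·11.133 = 8.795
Arc 3: start y=0.000, vy=8.795 → t=1.759, apex=3.868, x_land=26.359, impact vy=-8.795
  bounce: vy ← 0.79·8.795 = 6.948
Arc 4: start y=0.000, vy=6.948 → t=1.390, apex=2.414, x_land=32.085, impact vy=-6.948
  bounce: vy ← 0.79·6.948 = 5.489
Arc 5: start y=0.000, vy=5.489 → t=1.098, apex=1.506, x_land=36.608, impact vy=-5.489
  bounce: vy ← 0.79·5.489 = 4.336
Arc 6: start y=0.000, vy=4.336 → t=0.867, apex=0.940, x_land=40.181, impact vy=-4.336
  bounce: vy ← 0.79·4.336 = 3.426

1 2.412 9.930 9.939
2 2.227 6.197 19.112
3 1.759 3.868 26.359
4 1.390 2.414 32.085
5 1.098 1.506 36.608
6 0.867 0.940 40.181
final: 40.181 3.426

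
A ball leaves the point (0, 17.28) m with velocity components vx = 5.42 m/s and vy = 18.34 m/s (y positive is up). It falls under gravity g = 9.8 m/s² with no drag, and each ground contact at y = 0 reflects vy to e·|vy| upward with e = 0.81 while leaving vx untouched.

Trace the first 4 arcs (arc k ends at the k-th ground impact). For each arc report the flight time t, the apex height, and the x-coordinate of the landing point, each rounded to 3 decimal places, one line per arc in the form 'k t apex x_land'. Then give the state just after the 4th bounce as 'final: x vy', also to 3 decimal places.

1 4.523 34.441 24.513
2 4.295 22.597 47.791
3 3.479 14.826 66.647
4 2.818 9.727 81.920
final: 81.920 11.184

Arc 1: start y=17.280, vy=18.340 → t=4.523, apex=34.441, x_land=24.513, impact vy=-25.982
  bounce: vy ← 0.81·25.982 = 21.045
Arc 2: start y=0.000, vy=21.045 → t=4.295, apex=22.597, x_land=47.791, impact vy=-21.045
  bounce: vy ← 0.81·21.045 = 17.047
Arc 3: start y=0.000, vy=17.047 → t=3.479, apex=14.826, x_land=66.647, impact vy=-17.047
  bounce: vy ← 0.81·17.047 = 13.808
Arc 4: start y=0.000, vy=13.808 → t=2.818, apex=9.727, x_land=81.920, impact vy=-13.808
  bounce: vy ← 0.81·13.808 = 11.184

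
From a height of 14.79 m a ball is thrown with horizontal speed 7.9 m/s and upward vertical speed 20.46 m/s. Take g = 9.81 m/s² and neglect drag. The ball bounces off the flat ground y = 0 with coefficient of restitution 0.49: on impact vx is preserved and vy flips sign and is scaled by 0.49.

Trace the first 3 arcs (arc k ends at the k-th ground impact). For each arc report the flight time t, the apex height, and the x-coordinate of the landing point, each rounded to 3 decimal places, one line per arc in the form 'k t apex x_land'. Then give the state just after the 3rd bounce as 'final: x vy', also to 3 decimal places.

1 4.800 36.126 37.916
2 2.660 8.674 58.927
3 1.303 2.083 69.222
final: 69.222 3.132

Arc 1: start y=14.790, vy=20.460 → t=4.800, apex=36.126, x_land=37.916, impact vy=-26.623
  bounce: vy ← 0.49·26.623 = 13.045
Arc 2: start y=0.000, vy=13.045 → t=2.660, apex=8.674, x_land=58.927, impact vy=-13.045
  bounce: vy ← 0.49·13.045 = 6.392
Arc 3: start y=0.000, vy=6.392 → t=1.303, apex=2.083, x_land=69.222, impact vy=-6.392
  bounce: vy ← 0.49·6.392 = 3.132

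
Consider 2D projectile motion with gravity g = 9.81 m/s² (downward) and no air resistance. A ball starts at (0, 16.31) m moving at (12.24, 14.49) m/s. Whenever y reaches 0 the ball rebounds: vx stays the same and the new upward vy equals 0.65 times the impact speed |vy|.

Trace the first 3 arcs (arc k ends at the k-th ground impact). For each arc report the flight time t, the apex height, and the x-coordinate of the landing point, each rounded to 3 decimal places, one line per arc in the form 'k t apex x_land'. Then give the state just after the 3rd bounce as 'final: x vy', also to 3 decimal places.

Arc 1: start y=16.310, vy=14.490 → t=3.824, apex=27.011, x_land=46.803, impact vy=-23.021
  bounce: vy ← 0.65·23.021 = 14.964
Arc 2: start y=0.000, vy=14.964 → t=3.051, apex=11.412, x_land=84.143, impact vy=-14.964
  bounce: vy ← 0.65·14.964 = 9.726
Arc 3: start y=0.000, vy=9.726 → t=1.983, apex=4.822, x_land=108.414, impact vy=-9.726
  bounce: vy ← 0.65·9.726 = 6.322

1 3.824 27.011 46.803
2 3.051 11.412 84.143
3 1.983 4.822 108.414
final: 108.414 6.322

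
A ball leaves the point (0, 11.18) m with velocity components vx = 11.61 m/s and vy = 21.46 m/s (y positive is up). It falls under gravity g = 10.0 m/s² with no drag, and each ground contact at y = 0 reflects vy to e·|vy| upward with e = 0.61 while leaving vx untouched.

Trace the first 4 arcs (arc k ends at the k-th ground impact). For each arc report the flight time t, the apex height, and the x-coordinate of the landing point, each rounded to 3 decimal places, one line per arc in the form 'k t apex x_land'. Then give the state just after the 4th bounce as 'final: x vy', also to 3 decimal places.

1 4.762 34.207 55.282
2 3.191 12.728 92.330
3 1.947 4.736 114.929
4 1.187 1.762 128.714
final: 128.714 3.622

Arc 1: start y=11.180, vy=21.460 → t=4.762, apex=34.207, x_land=55.282, impact vy=-26.156
  bounce: vy ← 0.61·26.156 = 15.955
Arc 2: start y=0.000, vy=15.955 → t=3.191, apex=12.728, x_land=92.330, impact vy=-15.955
  bounce: vy ← 0.61·15.955 = 9.733
Arc 3: start y=0.000, vy=9.733 → t=1.947, apex=4.736, x_land=114.929, impact vy=-9.733
  bounce: vy ← 0.61·9.733 = 5.937
Arc 4: start y=0.000, vy=5.937 → t=1.187, apex=1.762, x_land=128.714, impact vy=-5.937
  bounce: vy ← 0.61·5.937 = 3.622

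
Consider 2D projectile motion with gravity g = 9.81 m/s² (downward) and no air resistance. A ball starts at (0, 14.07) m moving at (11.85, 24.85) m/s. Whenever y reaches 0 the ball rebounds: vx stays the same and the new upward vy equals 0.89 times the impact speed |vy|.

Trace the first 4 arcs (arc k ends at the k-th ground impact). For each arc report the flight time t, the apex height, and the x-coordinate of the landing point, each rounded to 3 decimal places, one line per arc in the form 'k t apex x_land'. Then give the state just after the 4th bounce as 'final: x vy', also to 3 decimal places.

Arc 1: start y=14.070, vy=24.850 → t=5.580, apex=45.544, x_land=66.127, impact vy=-29.893
  bounce: vy ← 0.89·29.893 = 26.605
Arc 2: start y=0.000, vy=26.605 → t=5.424, apex=36.076, x_land=130.401, impact vy=-26.605
  bounce: vy ← 0.89·26.605 = 23.678
Arc 3: start y=0.000, vy=23.678 → t=4.827, apex=28.575, x_land=187.604, impact vy=-23.678
  bounce: vy ← 0.89·23.678 = 21.073
Arc 4: start y=0.000, vy=21.073 → t=4.296, apex=22.635, x_land=238.516, impact vy=-21.073
  bounce: vy ← 0.89·21.073 = 18.755

1 5.580 45.544 66.127
2 5.424 36.076 130.401
3 4.827 28.575 187.604
4 4.296 22.635 238.516
final: 238.516 18.755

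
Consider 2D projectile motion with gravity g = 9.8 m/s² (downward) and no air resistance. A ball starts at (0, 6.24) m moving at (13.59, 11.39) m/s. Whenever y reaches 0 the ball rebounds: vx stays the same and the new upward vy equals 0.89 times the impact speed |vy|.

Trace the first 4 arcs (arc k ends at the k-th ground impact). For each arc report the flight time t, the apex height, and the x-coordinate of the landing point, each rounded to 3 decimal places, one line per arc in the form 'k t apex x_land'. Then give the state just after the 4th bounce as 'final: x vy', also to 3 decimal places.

Arc 1: start y=6.240, vy=11.390 → t=2.782, apex=12.859, x_land=37.810, impact vy=-15.876
  bounce: vy ← 0.89·15.876 = 14.129
Arc 2: start y=0.000, vy=14.129 → t=2.884, apex=10.186, x_land=76.997, impact vy=-14.129
  bounce: vy ← 0.89·14.129 = 12.575
Arc 3: start y=0.000, vy=12.575 → t=2.566, apex=8.068, x_land=111.874, impact vy=-12.575
  bounce: vy ← 0.89·12.575 = 11.192
Arc 4: start y=0.000, vy=11.192 → t=2.284, apex=6.391, x_land=142.914, impact vy=-11.192
  bounce: vy ← 0.89·11.192 = 9.961

1 2.782 12.859 37.810
2 2.884 10.186 76.997
3 2.566 8.068 111.874
4 2.284 6.391 142.914
final: 142.914 9.961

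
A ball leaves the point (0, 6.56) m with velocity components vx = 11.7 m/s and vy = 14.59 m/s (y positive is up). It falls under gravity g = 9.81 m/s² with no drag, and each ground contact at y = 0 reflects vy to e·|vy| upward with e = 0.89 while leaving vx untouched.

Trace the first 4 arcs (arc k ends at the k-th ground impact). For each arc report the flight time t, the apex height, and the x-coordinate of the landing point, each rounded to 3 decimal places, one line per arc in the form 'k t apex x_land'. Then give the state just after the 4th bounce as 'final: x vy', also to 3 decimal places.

1 3.371 17.410 39.443
2 3.353 13.790 78.679
3 2.985 10.923 113.599
4 2.656 8.652 144.677
final: 144.677 11.596

Arc 1: start y=6.560, vy=14.590 → t=3.371, apex=17.410, x_land=39.443, impact vy=-18.482
  bounce: vy ← 0.89·18.482 = 16.449
Arc 2: start y=0.000, vy=16.449 → t=3.353, apex=13.790, x_land=78.679, impact vy=-16.449
  bounce: vy ← 0.89·16.449 = 14.639
Arc 3: start y=0.000, vy=14.639 → t=2.985, apex=10.923, x_land=113.599, impact vy=-14.639
  bounce: vy ← 0.89·14.639 = 13.029
Arc 4: start y=0.000, vy=13.029 → t=2.656, apex=8.652, x_land=144.677, impact vy=-13.029
  bounce: vy ← 0.89·13.029 = 11.596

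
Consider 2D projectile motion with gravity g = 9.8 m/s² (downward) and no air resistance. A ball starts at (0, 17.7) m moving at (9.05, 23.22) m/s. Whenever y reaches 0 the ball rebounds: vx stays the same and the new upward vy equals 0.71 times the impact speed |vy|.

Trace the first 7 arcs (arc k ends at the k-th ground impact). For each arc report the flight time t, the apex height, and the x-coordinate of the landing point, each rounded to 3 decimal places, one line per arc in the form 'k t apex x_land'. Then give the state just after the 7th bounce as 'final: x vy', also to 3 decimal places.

Arc 1: start y=17.700, vy=23.220 → t=5.407, apex=45.209, x_land=48.932, impact vy=-29.767
  bounce: vy ← 0.71·29.767 = 21.135
Arc 2: start y=0.000, vy=21.135 → t=4.313, apex=22.790, x_land=87.967, impact vy=-21.135
  bounce: vy ← 0.71·21.135 = 15.006
Arc 3: start y=0.000, vy=15.006 → t=3.062, apex=11.488, x_land=115.681, impact vy=-15.006
  bounce: vy ← 0.71·15.006 = 10.654
Arc 4: start y=0.000, vy=10.654 → t=2.174, apex=5.791, x_land=135.359, impact vy=-10.654
  bounce: vy ← 0.71·10.654 = 7.564
Arc 5: start y=0.000, vy=7.564 → t=1.544, apex=2.919, x_land=149.329, impact vy=-7.564
  bounce: vy ← 0.71·7.564 = 5.371
Arc 6: start y=0.000, vy=5.371 → t=1.096, apex=1.472, x_land=159.249, impact vy=-5.371
  bounce: vy ← 0.71·5.371 = 3.813
Arc 7: start y=0.000, vy=3.813 → t=0.778, apex=0.742, x_land=166.291, impact vy=-3.813
  bounce: vy ← 0.71·3.813 = 2.707

1 5.407 45.209 48.932
2 4.313 22.790 87.967
3 3.062 11.488 115.681
4 2.174 5.791 135.359
5 1.544 2.919 149.329
6 1.096 1.472 159.249
7 0.778 0.742 166.291
final: 166.291 2.707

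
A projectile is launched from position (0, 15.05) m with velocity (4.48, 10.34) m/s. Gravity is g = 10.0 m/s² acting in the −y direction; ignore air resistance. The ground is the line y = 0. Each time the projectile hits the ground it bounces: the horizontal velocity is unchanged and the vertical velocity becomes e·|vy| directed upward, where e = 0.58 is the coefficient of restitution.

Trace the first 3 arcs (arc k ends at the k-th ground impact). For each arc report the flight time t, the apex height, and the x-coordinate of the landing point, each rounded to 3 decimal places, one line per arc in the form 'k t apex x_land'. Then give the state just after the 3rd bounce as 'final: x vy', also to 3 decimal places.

Arc 1: start y=15.050, vy=10.340 → t=3.054, apex=20.396, x_land=13.681, impact vy=-20.197
  bounce: vy ← 0.58·20.197 = 11.714
Arc 2: start y=0.000, vy=11.714 → t=2.343, apex=6.861, x_land=24.176, impact vy=-11.714
  bounce: vy ← 0.58·11.714 = 6.794
Arc 3: start y=0.000, vy=6.794 → t=1.359, apex=2.308, x_land=30.264, impact vy=-6.794
  bounce: vy ← 0.58·6.794 = 3.941

1 3.054 20.396 13.681
2 2.343 6.861 24.176
3 1.359 2.308 30.264
final: 30.264 3.941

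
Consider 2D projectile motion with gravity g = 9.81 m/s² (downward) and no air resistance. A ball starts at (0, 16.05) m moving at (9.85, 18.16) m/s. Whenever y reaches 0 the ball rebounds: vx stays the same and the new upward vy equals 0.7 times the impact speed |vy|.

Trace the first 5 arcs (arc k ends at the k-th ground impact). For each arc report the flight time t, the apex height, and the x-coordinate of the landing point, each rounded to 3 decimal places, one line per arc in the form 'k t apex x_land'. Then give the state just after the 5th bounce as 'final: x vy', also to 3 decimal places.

1 4.439 32.859 43.728
2 3.624 16.101 79.420
3 2.536 7.889 104.404
4 1.776 3.866 121.894
5 1.243 1.894 134.136
final: 134.136 4.267

Arc 1: start y=16.050, vy=18.160 → t=4.439, apex=32.859, x_land=43.728, impact vy=-25.391
  bounce: vy ← 0.7·25.391 = 17.773
Arc 2: start y=0.000, vy=17.773 → t=3.624, apex=16.101, x_land=79.420, impact vy=-17.773
  bounce: vy ← 0.7·17.773 = 12.441
Arc 3: start y=0.000, vy=12.441 → t=2.536, apex=7.889, x_land=104.404, impact vy=-12.441
  bounce: vy ← 0.7·12.441 = 8.709
Arc 4: start y=0.000, vy=8.709 → t=1.776, apex=3.866, x_land=121.894, impact vy=-8.709
  bounce: vy ← 0.7·8.709 = 6.096
Arc 5: start y=0.000, vy=6.096 → t=1.243, apex=1.894, x_land=134.136, impact vy=-6.096
  bounce: vy ← 0.7·6.096 = 4.267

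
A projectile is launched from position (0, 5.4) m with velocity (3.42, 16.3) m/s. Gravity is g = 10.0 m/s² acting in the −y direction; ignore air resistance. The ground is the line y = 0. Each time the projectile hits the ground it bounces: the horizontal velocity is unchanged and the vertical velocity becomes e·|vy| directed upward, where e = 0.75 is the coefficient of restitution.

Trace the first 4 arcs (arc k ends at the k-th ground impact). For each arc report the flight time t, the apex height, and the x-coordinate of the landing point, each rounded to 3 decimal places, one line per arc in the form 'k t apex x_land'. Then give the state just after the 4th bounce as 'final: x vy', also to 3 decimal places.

Arc 1: start y=5.400, vy=16.300 → t=3.563, apex=18.684, x_land=12.186, impact vy=-19.331
  bounce: vy ← 0.75·19.331 = 14.498
Arc 2: start y=0.000, vy=14.498 → t=2.900, apex=10.510, x_land=22.103, impact vy=-14.498
  bounce: vy ← 0.75·14.498 = 10.874
Arc 3: start y=0.000, vy=10.874 → t=2.175, apex=5.912, x_land=29.540, impact vy=-10.874
  bounce: vy ← 0.75·10.874 = 8.155
Arc 4: start y=0.000, vy=8.155 → t=1.631, apex=3.325, x_land=35.119, impact vy=-8.155
  bounce: vy ← 0.75·8.155 = 6.116

1 3.563 18.684 12.186
2 2.900 10.510 22.103
3 2.175 5.912 29.540
4 1.631 3.325 35.119
final: 35.119 6.116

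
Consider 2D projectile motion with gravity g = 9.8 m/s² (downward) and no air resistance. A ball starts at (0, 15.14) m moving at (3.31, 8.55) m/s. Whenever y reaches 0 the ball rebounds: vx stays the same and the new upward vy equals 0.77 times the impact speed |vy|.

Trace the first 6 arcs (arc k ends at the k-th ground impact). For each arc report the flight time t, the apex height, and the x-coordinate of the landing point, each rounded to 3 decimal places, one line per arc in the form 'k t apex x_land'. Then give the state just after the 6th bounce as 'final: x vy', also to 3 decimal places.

1 2.835 18.870 9.383
2 3.022 11.188 19.386
3 2.327 6.633 27.089
4 1.792 3.933 33.020
5 1.380 2.332 37.586
6 1.062 1.383 41.103
final: 41.103 4.008

Arc 1: start y=15.140, vy=8.550 → t=2.835, apex=18.870, x_land=9.383, impact vy=-19.231
  bounce: vy ← 0.77·19.231 = 14.808
Arc 2: start y=0.000, vy=14.808 → t=3.022, apex=11.188, x_land=19.386, impact vy=-14.808
  bounce: vy ← 0.77·14.808 = 11.402
Arc 3: start y=0.000, vy=11.402 → t=2.327, apex=6.633, x_land=27.089, impact vy=-11.402
  bounce: vy ← 0.77·11.402 = 8.780
Arc 4: start y=0.000, vy=8.780 → t=1.792, apex=3.933, x_land=33.020, impact vy=-8.780
  bounce: vy ← 0.77·8.780 = 6.760
Arc 5: start y=0.000, vy=6.760 → t=1.380, apex=2.332, x_land=37.586, impact vy=-6.760
  bounce: vy ← 0.77·6.760 = 5.206
Arc 6: start y=0.000, vy=5.206 → t=1.062, apex=1.383, x_land=41.103, impact vy=-5.206
  bounce: vy ← 0.77·5.206 = 4.008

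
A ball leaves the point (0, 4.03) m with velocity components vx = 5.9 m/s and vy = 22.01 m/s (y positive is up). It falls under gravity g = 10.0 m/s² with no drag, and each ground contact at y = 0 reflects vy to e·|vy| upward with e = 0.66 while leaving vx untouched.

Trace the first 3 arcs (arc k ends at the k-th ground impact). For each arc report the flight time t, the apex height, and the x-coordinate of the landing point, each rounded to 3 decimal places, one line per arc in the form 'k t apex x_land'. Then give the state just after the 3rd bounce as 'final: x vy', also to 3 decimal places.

1 4.578 28.252 27.011
2 3.138 12.307 45.523
3 2.071 5.361 57.741
final: 57.741 6.834

Arc 1: start y=4.030, vy=22.010 → t=4.578, apex=28.252, x_land=27.011, impact vy=-23.771
  bounce: vy ← 0.66·23.771 = 15.689
Arc 2: start y=0.000, vy=15.689 → t=3.138, apex=12.307, x_land=45.523, impact vy=-15.689
  bounce: vy ← 0.66·15.689 = 10.354
Arc 3: start y=0.000, vy=10.354 → t=2.071, apex=5.361, x_land=57.741, impact vy=-10.354
  bounce: vy ← 0.66·10.354 = 6.834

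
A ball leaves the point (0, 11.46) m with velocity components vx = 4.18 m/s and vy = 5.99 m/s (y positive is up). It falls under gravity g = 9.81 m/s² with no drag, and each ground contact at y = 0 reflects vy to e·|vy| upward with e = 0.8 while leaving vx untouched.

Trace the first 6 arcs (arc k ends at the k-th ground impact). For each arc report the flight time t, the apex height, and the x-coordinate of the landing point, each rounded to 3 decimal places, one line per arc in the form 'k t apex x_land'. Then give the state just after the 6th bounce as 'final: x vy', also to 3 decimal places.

Arc 1: start y=11.460, vy=5.990 → t=2.257, apex=13.289, x_land=9.432, impact vy=-16.147
  bounce: vy ← 0.8·16.147 = 12.918
Arc 2: start y=0.000, vy=12.918 → t=2.634, apex=8.505, x_land=20.441, impact vy=-12.918
  bounce: vy ← 0.8·12.918 = 10.334
Arc 3: start y=0.000, vy=10.334 → t=2.107, apex=5.443, x_land=29.247, impact vy=-10.334
  bounce: vy ← 0.8·10.334 = 8.267
Arc 4: start y=0.000, vy=8.267 → t=1.685, apex=3.484, x_land=36.293, impact vy=-8.267
  bounce: vy ← 0.8·8.267 = 6.614
Arc 5: start y=0.000, vy=6.614 → t=1.348, apex=2.229, x_land=41.929, impact vy=-6.614
  bounce: vy ← 0.8·6.614 = 5.291
Arc 6: start y=0.000, vy=5.291 → t=1.079, apex=1.427, x_land=46.438, impact vy=-5.291
  bounce: vy ← 0.8·5.291 = 4.233

1 2.257 13.289 9.432
2 2.634 8.505 20.441
3 2.107 5.443 29.247
4 1.685 3.484 36.293
5 1.348 2.229 41.929
6 1.079 1.427 46.438
final: 46.438 4.233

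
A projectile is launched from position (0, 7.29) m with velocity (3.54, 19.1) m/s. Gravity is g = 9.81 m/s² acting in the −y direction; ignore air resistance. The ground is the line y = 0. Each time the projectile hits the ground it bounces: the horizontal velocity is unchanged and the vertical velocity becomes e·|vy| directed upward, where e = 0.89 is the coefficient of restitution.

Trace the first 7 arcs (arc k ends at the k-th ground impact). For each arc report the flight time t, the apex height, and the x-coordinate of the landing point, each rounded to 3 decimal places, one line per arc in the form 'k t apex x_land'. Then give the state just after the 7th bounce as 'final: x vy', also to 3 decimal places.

Arc 1: start y=7.290, vy=19.100 → t=4.244, apex=25.884, x_land=15.024, impact vy=-22.535
  bounce: vy ← 0.89·22.535 = 20.056
Arc 2: start y=0.000, vy=20.056 → t=4.089, apex=20.503, x_land=29.499, impact vy=-20.056
  bounce: vy ← 0.89·20.056 = 17.850
Arc 3: start y=0.000, vy=17.850 → t=3.639, apex=16.240, x_land=42.382, impact vy=-17.850
  bounce: vy ← 0.89·17.850 = 15.887
Arc 4: start y=0.000, vy=15.887 → t=3.239, apex=12.864, x_land=53.848, impact vy=-15.887
  bounce: vy ← 0.89·15.887 = 14.139
Arc 5: start y=0.000, vy=14.139 → t=2.883, apex=10.189, x_land=64.052, impact vy=-14.139
  bounce: vy ← 0.89·14.139 = 12.584
Arc 6: start y=0.000, vy=12.584 → t=2.566, apex=8.071, x_land=73.134, impact vy=-12.584
  bounce: vy ← 0.89·12.584 = 11.200
Arc 7: start y=0.000, vy=11.200 → t=2.283, apex=6.393, x_land=81.217, impact vy=-11.200
  bounce: vy ← 0.89·11.200 = 9.968

1 4.244 25.884 15.024
2 4.089 20.503 29.499
3 3.639 16.240 42.382
4 3.239 12.864 53.848
5 2.883 10.189 64.052
6 2.566 8.071 73.134
7 2.283 6.393 81.217
final: 81.217 9.968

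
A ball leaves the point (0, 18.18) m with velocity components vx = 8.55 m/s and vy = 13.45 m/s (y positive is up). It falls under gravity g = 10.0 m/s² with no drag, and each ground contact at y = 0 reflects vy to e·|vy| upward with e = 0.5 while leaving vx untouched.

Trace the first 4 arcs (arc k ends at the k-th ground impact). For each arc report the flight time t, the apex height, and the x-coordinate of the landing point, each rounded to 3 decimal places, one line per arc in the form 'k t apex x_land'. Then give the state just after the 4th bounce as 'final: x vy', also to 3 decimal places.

1 3.678 27.225 31.451
2 2.333 6.806 51.402
3 1.167 1.702 61.377
4 0.583 0.425 66.365
final: 66.365 1.458

Arc 1: start y=18.180, vy=13.450 → t=3.678, apex=27.225, x_land=31.451, impact vy=-23.335
  bounce: vy ← 0.5·23.335 = 11.667
Arc 2: start y=0.000, vy=11.667 → t=2.333, apex=6.806, x_land=51.402, impact vy=-11.667
  bounce: vy ← 0.5·11.667 = 5.834
Arc 3: start y=0.000, vy=5.834 → t=1.167, apex=1.702, x_land=61.377, impact vy=-5.834
  bounce: vy ← 0.5·5.834 = 2.917
Arc 4: start y=0.000, vy=2.917 → t=0.583, apex=0.425, x_land=66.365, impact vy=-2.917
  bounce: vy ← 0.5·2.917 = 1.458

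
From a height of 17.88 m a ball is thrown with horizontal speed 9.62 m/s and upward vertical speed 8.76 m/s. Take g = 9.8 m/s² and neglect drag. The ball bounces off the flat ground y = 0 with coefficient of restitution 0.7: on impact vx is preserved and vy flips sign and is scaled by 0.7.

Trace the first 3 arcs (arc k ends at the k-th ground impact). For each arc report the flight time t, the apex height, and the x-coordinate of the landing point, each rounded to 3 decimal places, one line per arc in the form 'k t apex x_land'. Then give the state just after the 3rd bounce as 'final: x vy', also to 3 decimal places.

Arc 1: start y=17.880, vy=8.760 → t=3.003, apex=21.795, x_land=28.888, impact vy=-20.668
  bounce: vy ← 0.7·20.668 = 14.468
Arc 2: start y=0.000, vy=14.468 → t=2.953, apex=10.680, x_land=57.292, impact vy=-14.468
  bounce: vy ← 0.7·14.468 = 10.128
Arc 3: start y=0.000, vy=10.128 → t=2.067, apex=5.233, x_land=77.175, impact vy=-10.128
  bounce: vy ← 0.7·10.128 = 7.089

1 3.003 21.795 28.888
2 2.953 10.680 57.292
3 2.067 5.233 77.175
final: 77.175 7.089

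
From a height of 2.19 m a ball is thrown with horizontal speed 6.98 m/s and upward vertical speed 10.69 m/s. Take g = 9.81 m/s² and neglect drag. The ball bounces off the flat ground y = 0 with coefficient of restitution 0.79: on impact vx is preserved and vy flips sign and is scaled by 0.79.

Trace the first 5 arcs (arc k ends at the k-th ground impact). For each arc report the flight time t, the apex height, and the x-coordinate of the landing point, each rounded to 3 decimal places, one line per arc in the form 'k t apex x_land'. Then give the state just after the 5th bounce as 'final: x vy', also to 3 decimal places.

1 2.368 8.014 16.528
2 2.020 5.002 30.625
3 1.596 3.122 41.762
4 1.260 1.948 50.560
5 0.996 1.216 57.511
final: 57.511 3.859

Arc 1: start y=2.190, vy=10.690 → t=2.368, apex=8.014, x_land=16.528, impact vy=-12.540
  bounce: vy ← 0.79·12.540 = 9.906
Arc 2: start y=0.000, vy=9.906 → t=2.020, apex=5.002, x_land=30.625, impact vy=-9.906
  bounce: vy ← 0.79·9.906 = 7.826
Arc 3: start y=0.000, vy=7.826 → t=1.596, apex=3.122, x_land=41.762, impact vy=-7.826
  bounce: vy ← 0.79·7.826 = 6.183
Arc 4: start y=0.000, vy=6.183 → t=1.260, apex=1.948, x_land=50.560, impact vy=-6.183
  bounce: vy ← 0.79·6.183 = 4.884
Arc 5: start y=0.000, vy=4.884 → t=0.996, apex=1.216, x_land=57.511, impact vy=-4.884
  bounce: vy ← 0.79·4.884 = 3.859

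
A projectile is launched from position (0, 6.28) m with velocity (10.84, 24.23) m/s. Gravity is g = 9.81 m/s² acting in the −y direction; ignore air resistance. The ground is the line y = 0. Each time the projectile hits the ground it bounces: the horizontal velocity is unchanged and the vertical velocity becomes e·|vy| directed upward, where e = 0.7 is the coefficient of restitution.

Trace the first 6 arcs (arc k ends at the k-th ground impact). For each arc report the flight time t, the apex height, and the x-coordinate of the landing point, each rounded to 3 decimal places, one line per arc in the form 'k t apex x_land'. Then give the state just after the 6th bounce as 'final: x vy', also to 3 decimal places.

1 5.187 36.203 56.224
2 3.803 17.740 97.454
3 2.662 8.692 126.315
4 1.864 4.259 146.517
5 1.305 2.087 160.659
6 0.913 1.023 170.558
final: 170.558 3.136

Arc 1: start y=6.280, vy=24.230 → t=5.187, apex=36.203, x_land=56.224, impact vy=-26.652
  bounce: vy ← 0.7·26.652 = 18.656
Arc 2: start y=0.000, vy=18.656 → t=3.803, apex=17.740, x_land=97.454, impact vy=-18.656
  bounce: vy ← 0.7·18.656 = 13.059
Arc 3: start y=0.000, vy=13.059 → t=2.662, apex=8.692, x_land=126.315, impact vy=-13.059
  bounce: vy ← 0.7·13.059 = 9.141
Arc 4: start y=0.000, vy=9.141 → t=1.864, apex=4.259, x_land=146.517, impact vy=-9.141
  bounce: vy ← 0.7·9.141 = 6.399
Arc 5: start y=0.000, vy=6.399 → t=1.305, apex=2.087, x_land=160.659, impact vy=-6.399
  bounce: vy ← 0.7·6.399 = 4.479
Arc 6: start y=0.000, vy=4.479 → t=0.913, apex=1.023, x_land=170.558, impact vy=-4.479
  bounce: vy ← 0.7·4.479 = 3.136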